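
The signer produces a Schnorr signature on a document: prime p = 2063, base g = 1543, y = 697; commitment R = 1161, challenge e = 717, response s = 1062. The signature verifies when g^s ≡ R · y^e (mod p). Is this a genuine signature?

g^s mod p:
1543^2 = 2380849 ≡ 147
1543^4 ≡ 147^2 = 21609 ≡ 979
1543^8 ≡ 979^2 = 958441 ≡ 1209
1543^16 ≡ 1209^2 = 1461681 ≡ 1077
1543^32 ≡ 1077^2 = 1159929 ≡ 523
1543^64 ≡ 523^2 = 273529 ≡ 1213
1543^128 ≡ 1213^2 = 1471369 ≡ 450
1543^256 ≡ 450^2 = 202500 ≡ 326
1543^512 ≡ 326^2 = 106276 ≡ 1063
1543^1024 ≡ 1063^2 = 1129969 ≡ 1508
1062 = 1024 + 32 + 4 + 2, so 1543^1062 ≡ 1508·523·979·147 ≡ 241 (mod 2063)
R · y^e mod p:
697^2 = 485809 ≡ 1004
697^4 ≡ 1004^2 = 1008016 ≡ 1272
697^8 ≡ 1272^2 = 1617984 ≡ 592
697^16 ≡ 592^2 = 350464 ≡ 1817
697^32 ≡ 1817^2 = 3301489 ≡ 689
697^64 ≡ 689^2 = 474721 ≡ 231
697^128 ≡ 231^2 = 53361 ≡ 1786
697^256 ≡ 1786^2 = 3189796 ≡ 398
697^512 ≡ 398^2 = 158404 ≡ 1616
717 = 512 + 128 + 64 + 8 + 4 + 1, so 697^717 ≡ 1616·1786·231·592·1272·697 ≡ 2033 (mod 2063)
1161·2033 = 2360313 ≡ 241 (mod 2063)
241 ≡ 241 (mod 2063); signature holds.

genuine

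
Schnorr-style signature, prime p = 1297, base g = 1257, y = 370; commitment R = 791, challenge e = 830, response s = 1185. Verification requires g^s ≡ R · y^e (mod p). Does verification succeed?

passes

g^s mod p:
1257^2 = 1580049 ≡ 303
1257^4 ≡ 303^2 = 91809 ≡ 1019
1257^8 ≡ 1019^2 = 1038361 ≡ 761
1257^16 ≡ 761^2 = 579121 ≡ 659
1257^32 ≡ 659^2 = 434281 ≡ 1083
1257^64 ≡ 1083^2 = 1172889 ≡ 401
1257^128 ≡ 401^2 = 160801 ≡ 1270
1257^256 ≡ 1270^2 = 1612900 ≡ 729
1257^512 ≡ 729^2 = 531441 ≡ 968
1257^1024 ≡ 968^2 = 937024 ≡ 590
1185 = 1024 + 128 + 32 + 1, so 1257^1185 ≡ 590·1270·1083·1257 ≡ 592 (mod 1297)
R · y^e mod p:
370^2 = 136900 ≡ 715
370^4 ≡ 715^2 = 511225 ≡ 207
370^8 ≡ 207^2 = 42849 ≡ 48
370^16 ≡ 48^2 = 2304 ≡ 1007
370^32 ≡ 1007^2 = 1014049 ≡ 1092
370^64 ≡ 1092^2 = 1192464 ≡ 521
370^128 ≡ 521^2 = 271441 ≡ 368
370^256 ≡ 368^2 = 135424 ≡ 536
370^512 ≡ 536^2 = 287296 ≡ 659
830 = 512 + 256 + 32 + 16 + 8 + 4 + 2, so 370^830 ≡ 659·536·1092·1007·48·207·715 ≡ 1019 (mod 1297)
791·1019 = 806029 ≡ 592 (mod 1297)
592 ≡ 592 (mod 1297); signature holds.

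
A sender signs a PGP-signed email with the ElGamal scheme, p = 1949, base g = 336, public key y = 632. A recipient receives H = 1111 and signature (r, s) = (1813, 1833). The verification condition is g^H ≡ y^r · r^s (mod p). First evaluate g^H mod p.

336^1111 mod 1949 = 529

529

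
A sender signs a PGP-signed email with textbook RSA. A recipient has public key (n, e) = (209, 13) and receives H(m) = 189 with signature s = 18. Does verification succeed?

passes

Squares mod 209: s^1≡18, s^2≡115, s^4≡58, s^8≡20
13 = 8 + 4 + 1, so s^13 ≡ 20·58·18 ≡ 189 (mod 209)
s^13 mod 209 = 189 matches H(m).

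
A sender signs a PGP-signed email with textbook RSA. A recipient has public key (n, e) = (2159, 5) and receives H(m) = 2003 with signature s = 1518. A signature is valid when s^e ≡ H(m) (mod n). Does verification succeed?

passes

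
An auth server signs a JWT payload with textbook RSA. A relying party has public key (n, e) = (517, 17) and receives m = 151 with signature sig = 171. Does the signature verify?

Squares mod 517: sig^1≡171, sig^2≡289, sig^4≡284, sig^8≡4, sig^16≡16
17 = 16 + 1, so sig^17 ≡ 16·171 ≡ 151 (mod 517)
151 = m, so the signature checks out.

verifies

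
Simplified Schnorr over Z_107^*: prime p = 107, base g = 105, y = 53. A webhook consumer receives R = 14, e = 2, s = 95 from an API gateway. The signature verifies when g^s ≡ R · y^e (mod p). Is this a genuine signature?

genuine

g^s mod p:
105^2 = 11025 ≡ 4
105^4 ≡ 4^2 = 16
105^8 ≡ 16^2 = 256 ≡ 42
105^16 ≡ 42^2 = 1764 ≡ 52
105^32 ≡ 52^2 = 2704 ≡ 29
105^64 ≡ 29^2 = 841 ≡ 92
95 = 64 + 16 + 8 + 4 + 2 + 1, so 105^95 ≡ 92·52·42·16·4·105 ≡ 57 (mod 107)
R · y^e mod p:
53^2 = 2809 ≡ 27
14·27 = 378 ≡ 57 (mod 107)
57 ≡ 57 (mod 107); signature holds.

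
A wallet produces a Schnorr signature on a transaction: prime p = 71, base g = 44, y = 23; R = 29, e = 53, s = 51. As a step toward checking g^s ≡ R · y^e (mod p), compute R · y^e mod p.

53

23^2 = 529 ≡ 32
23^4 ≡ 32^2 = 1024 ≡ 30
23^8 ≡ 30^2 = 900 ≡ 48
23^16 ≡ 48^2 = 2304 ≡ 32
23^32 ≡ 32^2 = 1024 ≡ 30
53 = 32 + 16 + 4 + 1, so 23^53 ≡ 30·32·30·23 ≡ 41 (mod 71)
R · y^e ≡ 29·41 = 1189 ≡ 53 (mod 71)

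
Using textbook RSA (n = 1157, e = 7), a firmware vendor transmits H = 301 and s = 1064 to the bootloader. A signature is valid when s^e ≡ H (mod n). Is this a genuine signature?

forged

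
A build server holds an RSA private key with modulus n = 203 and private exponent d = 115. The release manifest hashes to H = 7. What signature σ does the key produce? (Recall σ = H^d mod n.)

140

H^2 ≡ 7^2 = 49
H^4 ≡ 49^2 = 2401 ≡ 168
H^8 ≡ 168^2 = 28224 ≡ 7
H^16 ≡ 7^2 = 49
H^32 ≡ 49^2 = 2401 ≡ 168
H^64 ≡ 168^2 = 28224 ≡ 7
115 = 64 + 32 + 16 + 2 + 1, so H^115 ≡ 7·168·49·49·7 ≡ 140 (mod 203)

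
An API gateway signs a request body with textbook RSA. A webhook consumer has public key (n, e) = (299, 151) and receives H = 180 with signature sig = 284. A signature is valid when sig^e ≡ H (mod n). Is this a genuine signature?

forged

sig^2 ≡ 284^2 = 80656 ≡ 225
sig^4 ≡ 225^2 = 50625 ≡ 94
sig^8 ≡ 94^2 = 8836 ≡ 165
sig^16 ≡ 165^2 = 27225 ≡ 16
sig^32 ≡ 16^2 = 256
sig^64 ≡ 256^2 = 65536 ≡ 55
sig^128 ≡ 55^2 = 3025 ≡ 35
151 = 128 + 16 + 4 + 2 + 1, so sig^151 ≡ 35·16·94·225·284 ≡ 119 (mod 299)
The recovered value 119 does not match the digest 180.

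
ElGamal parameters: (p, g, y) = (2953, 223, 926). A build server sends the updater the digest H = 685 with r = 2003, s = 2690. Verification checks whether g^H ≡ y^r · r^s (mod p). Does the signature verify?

verifies

Left side g^H mod p:
223^2 = 49729 ≡ 2481
223^4 ≡ 2481^2 = 6155361 ≡ 1309
223^8 ≡ 1309^2 = 1713481 ≡ 741
223^16 ≡ 741^2 = 549081 ≡ 2776
223^32 ≡ 2776^2 = 7706176 ≡ 1799
223^64 ≡ 1799^2 = 3236401 ≡ 2866
223^128 ≡ 2866^2 = 8213956 ≡ 1663
223^256 ≡ 1663^2 = 2765569 ≡ 1561
223^512 ≡ 1561^2 = 2436721 ≡ 496
685 = 512 + 128 + 32 + 8 + 4 + 1, so 223^685 ≡ 496·1663·1799·741·1309·223 ≡ 1151 (mod 2953)
Right side y^r · r^s mod p:
926^2 = 857476 ≡ 1106
926^4 ≡ 1106^2 = 1223236 ≡ 694
926^8 ≡ 694^2 = 481636 ≡ 297
926^16 ≡ 297^2 = 88209 ≡ 2572
926^32 ≡ 2572^2 = 6615184 ≡ 464
926^64 ≡ 464^2 = 215296 ≡ 2680
926^128 ≡ 2680^2 = 7182400 ≡ 704
926^256 ≡ 704^2 = 495616 ≡ 2465
926^512 ≡ 2465^2 = 6076225 ≡ 1904
926^1024 ≡ 1904^2 = 3625216 ≡ 1885
2003 = 1024 + 512 + 256 + 128 + 64 + 16 + 2 + 1, so 926^2003 ≡ 1885·1904·2465·704·2680·2572·1106·926 ≡ 203 (mod 2953)
2003^2 = 4012009 ≡ 1835
2003^4 ≡ 1835^2 = 3367225 ≡ 805
2003^8 ≡ 805^2 = 648025 ≡ 1318
2003^16 ≡ 1318^2 = 1737124 ≡ 760
2003^32 ≡ 760^2 = 577600 ≡ 1765
2003^64 ≡ 1765^2 = 3115225 ≡ 2763
2003^128 ≡ 2763^2 = 7634169 ≡ 664
2003^256 ≡ 664^2 = 440896 ≡ 899
2003^512 ≡ 899^2 = 808201 ≡ 2032
2003^1024 ≡ 2032^2 = 4129024 ≡ 730
2003^2048 ≡ 730^2 = 532900 ≡ 1360
2690 = 2048 + 512 + 128 + 2, so 2003^2690 ≡ 1360·2032·664·1835 ≡ 2595 (mod 2953)
203·2595 = 526785 ≡ 1151 (mod 2953)
1151 ≡ 1151 (mod 2953), so the signature is genuine.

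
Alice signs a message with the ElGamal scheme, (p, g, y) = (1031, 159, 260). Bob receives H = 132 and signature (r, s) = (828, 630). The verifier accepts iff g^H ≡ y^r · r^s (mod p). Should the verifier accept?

accept

Left side g^H mod p:
Squares mod 1031: 159^1≡159, 159^2≡537, 159^4≡720, 159^8≡838, 159^16≡133, 159^32≡162, 159^64≡469, 159^128≡358
132 = 128 + 4, so 159^132 ≡ 358·720 ≡ 10 (mod 1031)
Right side y^r · r^s mod p:
Squares mod 1031: 260^1≡260, 260^2≡585, 260^4≡964, 260^8≡365, 260^16≡226, 260^32≡557, 260^64≡949, 260^128≡538, 260^256≡764, 260^512≡150
828 = 512 + 256 + 32 + 16 + 8 + 4, so 260^828 ≡ 150·764·557·226·365·964 ≡ 964 (mod 1031)
Squares mod 1031: 828^1≡828, 828^2≡1000, 828^4≡961, 828^8≡776, 828^16≡72, 828^32≡29, 828^64≡841, 828^128≡15, 828^256≡225, 828^512≡106
630 = 512 + 64 + 32 + 16 + 4 + 2, so 828^630 ≡ 106·841·29·72·961·1000 ≡ 323 (mod 1031)
964·323 = 311372 ≡ 10 (mod 1031)
10 ≡ 10 (mod 1031), so the signature is genuine.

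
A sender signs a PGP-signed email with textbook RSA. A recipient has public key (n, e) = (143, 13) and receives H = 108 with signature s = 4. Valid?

Squares mod 143: s^1≡4, s^2≡16, s^4≡113, s^8≡42
13 = 8 + 4 + 1, so s^13 ≡ 42·113·4 ≡ 108 (mod 143)
Since 108 equals the digest 108, verification succeeds.

yes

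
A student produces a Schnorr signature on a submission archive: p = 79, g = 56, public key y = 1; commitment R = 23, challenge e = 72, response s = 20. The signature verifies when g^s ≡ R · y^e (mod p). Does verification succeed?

fails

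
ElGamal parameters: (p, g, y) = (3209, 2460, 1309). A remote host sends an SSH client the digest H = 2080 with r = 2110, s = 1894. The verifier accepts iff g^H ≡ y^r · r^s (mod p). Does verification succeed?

Left side g^H mod p:
2460^2 = 6051600 ≡ 2635
2460^4 ≡ 2635^2 = 6943225 ≡ 2158
2460^8 ≡ 2158^2 = 4656964 ≡ 705
2460^16 ≡ 705^2 = 497025 ≡ 2839
2460^32 ≡ 2839^2 = 8059921 ≡ 2122
2460^64 ≡ 2122^2 = 4502884 ≡ 657
2460^128 ≡ 657^2 = 431649 ≡ 1643
2460^256 ≡ 1643^2 = 2699449 ≡ 680
2460^512 ≡ 680^2 = 462400 ≡ 304
2460^1024 ≡ 304^2 = 92416 ≡ 2564
2460^2048 ≡ 2564^2 = 6574096 ≡ 2064
2080 = 2048 + 32, so 2460^2080 ≡ 2064·2122 ≡ 2732 (mod 3209)
Right side y^r · r^s mod p:
1309^2 = 1713481 ≡ 3084
1309^4 ≡ 3084^2 = 9511056 ≡ 2789
1309^8 ≡ 2789^2 = 7778521 ≡ 3114
1309^16 ≡ 3114^2 = 9696996 ≡ 2607
1309^32 ≡ 2607^2 = 6796449 ≡ 2996
1309^64 ≡ 2996^2 = 8976016 ≡ 443
1309^128 ≡ 443^2 = 196249 ≡ 500
1309^256 ≡ 500^2 = 250000 ≡ 2907
1309^512 ≡ 2907^2 = 8450649 ≡ 1352
1309^1024 ≡ 1352^2 = 1827904 ≡ 1983
1309^2048 ≡ 1983^2 = 3932289 ≡ 1264
2110 = 2048 + 32 + 16 + 8 + 4 + 2, so 1309^2110 ≡ 1264·2996·2607·3114·2789·3084 ≡ 90 (mod 3209)
2110^2 = 4452100 ≡ 1217
2110^4 ≡ 1217^2 = 1481089 ≡ 1740
2110^8 ≡ 1740^2 = 3027600 ≡ 1513
2110^16 ≡ 1513^2 = 2289169 ≡ 1152
2110^32 ≡ 1152^2 = 1327104 ≡ 1787
2110^64 ≡ 1787^2 = 3193369 ≡ 414
2110^128 ≡ 414^2 = 171396 ≡ 1319
2110^256 ≡ 1319^2 = 1739761 ≡ 483
2110^512 ≡ 483^2 = 233289 ≡ 2241
2110^1024 ≡ 2241^2 = 5022081 ≡ 3205
1894 = 1024 + 512 + 256 + 64 + 32 + 4 + 2, so 2110^1894 ≡ 3205·2241·483·414·1787·1740·1217 ≡ 242 (mod 3209)
90·242 = 21780 ≡ 2526 (mod 3209)
2732 ≠ 2526, so verification fails.

fails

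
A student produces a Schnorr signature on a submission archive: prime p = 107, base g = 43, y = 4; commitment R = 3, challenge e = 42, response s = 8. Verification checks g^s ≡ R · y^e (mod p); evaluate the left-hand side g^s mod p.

10

43^2 = 1849 ≡ 30
43^4 ≡ 30^2 = 900 ≡ 44
43^8 ≡ 44^2 = 1936 ≡ 10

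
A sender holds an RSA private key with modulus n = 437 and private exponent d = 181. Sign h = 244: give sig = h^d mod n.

130

h^2 ≡ 244^2 = 59536 ≡ 104
h^4 ≡ 104^2 = 10816 ≡ 328
h^8 ≡ 328^2 = 107584 ≡ 82
h^16 ≡ 82^2 = 6724 ≡ 169
h^32 ≡ 169^2 = 28561 ≡ 156
h^64 ≡ 156^2 = 24336 ≡ 301
h^128 ≡ 301^2 = 90601 ≡ 142
181 = 128 + 32 + 16 + 4 + 1, so h^181 ≡ 142·156·169·328·244 ≡ 130 (mod 437)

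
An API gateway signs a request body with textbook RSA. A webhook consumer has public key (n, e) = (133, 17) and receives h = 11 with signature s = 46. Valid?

no

s^17 mod 133 = 107
107 ≠ 11, so verification fails.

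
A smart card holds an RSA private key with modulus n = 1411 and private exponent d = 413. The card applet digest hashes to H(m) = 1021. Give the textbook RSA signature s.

851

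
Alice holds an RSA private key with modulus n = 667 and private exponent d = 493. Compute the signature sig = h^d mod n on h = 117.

h^2 ≡ 117^2 = 13689 ≡ 349
h^4 ≡ 349^2 = 121801 ≡ 407
h^8 ≡ 407^2 = 165649 ≡ 233
h^16 ≡ 233^2 = 54289 ≡ 262
h^32 ≡ 262^2 = 68644 ≡ 610
h^64 ≡ 610^2 = 372100 ≡ 581
h^128 ≡ 581^2 = 337561 ≡ 59
h^256 ≡ 59^2 = 3481 ≡ 146
493 = 256 + 128 + 64 + 32 + 8 + 4 + 1, so h^493 ≡ 146·59·581·610·233·407·117 ≡ 581 (mod 667)

581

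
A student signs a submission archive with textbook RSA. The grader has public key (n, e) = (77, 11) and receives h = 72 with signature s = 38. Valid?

s^2 ≡ 38^2 = 1444 ≡ 58
s^4 ≡ 58^2 = 3364 ≡ 53
s^8 ≡ 53^2 = 2809 ≡ 37
11 = 8 + 2 + 1, so s^11 ≡ 37·58·38 ≡ 5 (mod 77)
The recovered value 5 does not match the digest 72.

no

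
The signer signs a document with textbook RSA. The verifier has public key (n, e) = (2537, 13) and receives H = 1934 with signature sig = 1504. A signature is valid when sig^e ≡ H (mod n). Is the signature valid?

sig^2 ≡ 1504^2 = 2262016 ≡ 1549
sig^4 ≡ 1549^2 = 2399401 ≡ 1936
sig^8 ≡ 1936^2 = 3748096 ≡ 947
13 = 8 + 4 + 1, so sig^13 ≡ 947·1936·1504 ≡ 1934 (mod 2537)
1934 = H, so the signature checks out.

valid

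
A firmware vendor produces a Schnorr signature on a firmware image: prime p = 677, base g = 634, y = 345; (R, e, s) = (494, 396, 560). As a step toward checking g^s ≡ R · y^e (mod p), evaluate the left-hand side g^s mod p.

634^2 = 401956 ≡ 495
634^4 ≡ 495^2 = 245025 ≡ 628
634^8 ≡ 628^2 = 394384 ≡ 370
634^16 ≡ 370^2 = 136900 ≡ 146
634^32 ≡ 146^2 = 21316 ≡ 329
634^64 ≡ 329^2 = 108241 ≡ 598
634^128 ≡ 598^2 = 357604 ≡ 148
634^256 ≡ 148^2 = 21904 ≡ 240
634^512 ≡ 240^2 = 57600 ≡ 55
560 = 512 + 32 + 16, so 634^560 ≡ 55·329·146 ≡ 216 (mod 677)

216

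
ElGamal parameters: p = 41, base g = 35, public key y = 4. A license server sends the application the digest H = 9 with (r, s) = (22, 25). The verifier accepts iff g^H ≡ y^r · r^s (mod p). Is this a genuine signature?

genuine

Left side g^H mod p:
35^2 = 1225 ≡ 36
35^4 ≡ 36^2 = 1296 ≡ 25
35^8 ≡ 25^2 = 625 ≡ 10
9 = 8 + 1, so 35^9 ≡ 10·35 ≡ 22 (mod 41)
Right side y^r · r^s mod p:
4^2 = 16
4^4 ≡ 16^2 = 256 ≡ 10
4^8 ≡ 10^2 = 100 ≡ 18
4^16 ≡ 18^2 = 324 ≡ 37
22 = 16 + 4 + 2, so 4^22 ≡ 37·10·16 ≡ 16 (mod 41)
22^2 = 484 ≡ 33
22^4 ≡ 33^2 = 1089 ≡ 23
22^8 ≡ 23^2 = 529 ≡ 37
22^16 ≡ 37^2 = 1369 ≡ 16
25 = 16 + 8 + 1, so 22^25 ≡ 16·37·22 ≡ 27 (mod 41)
16·27 = 432 ≡ 22 (mod 41)
22 ≡ 22 (mod 41), so the signature is genuine.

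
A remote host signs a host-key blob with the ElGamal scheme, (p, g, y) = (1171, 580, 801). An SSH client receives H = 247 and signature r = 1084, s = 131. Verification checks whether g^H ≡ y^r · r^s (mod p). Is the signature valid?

Left side g^H mod p:
580^2 = 336400 ≡ 323
580^4 ≡ 323^2 = 104329 ≡ 110
580^8 ≡ 110^2 = 12100 ≡ 390
580^16 ≡ 390^2 = 152100 ≡ 1041
580^32 ≡ 1041^2 = 1083681 ≡ 506
580^64 ≡ 506^2 = 256036 ≡ 758
580^128 ≡ 758^2 = 574564 ≡ 774
247 = 128 + 64 + 32 + 16 + 4 + 2 + 1, so 580^247 ≡ 774·758·506·1041·110·323·580 ≡ 592 (mod 1171)
Right side y^r · r^s mod p:
801^2 = 641601 ≡ 1064
801^4 ≡ 1064^2 = 1132096 ≡ 910
801^8 ≡ 910^2 = 828100 ≡ 203
801^16 ≡ 203^2 = 41209 ≡ 224
801^32 ≡ 224^2 = 50176 ≡ 994
801^64 ≡ 994^2 = 988036 ≡ 883
801^128 ≡ 883^2 = 779689 ≡ 974
801^256 ≡ 974^2 = 948676 ≡ 166
801^512 ≡ 166^2 = 27556 ≡ 623
801^1024 ≡ 623^2 = 388129 ≡ 528
1084 = 1024 + 32 + 16 + 8 + 4, so 801^1084 ≡ 528·994·224·203·910 ≡ 623 (mod 1171)
1084^2 = 1175056 ≡ 543
1084^4 ≡ 543^2 = 294849 ≡ 928
1084^8 ≡ 928^2 = 861184 ≡ 499
1084^16 ≡ 499^2 = 249001 ≡ 749
1084^32 ≡ 749^2 = 561001 ≡ 92
1084^64 ≡ 92^2 = 8464 ≡ 267
1084^128 ≡ 267^2 = 71289 ≡ 1029
131 = 128 + 2 + 1, so 1084^131 ≡ 1029·543·1084 ≡ 734 (mod 1171)
623·734 = 457282 ≡ 592 (mod 1171)
592 ≡ 592 (mod 1171), so the signature is genuine.

valid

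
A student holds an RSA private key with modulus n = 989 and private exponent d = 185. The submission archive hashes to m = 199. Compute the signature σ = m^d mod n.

290

m^2 ≡ 199^2 = 39601 ≡ 41
m^4 ≡ 41^2 = 1681 ≡ 692
m^8 ≡ 692^2 = 478864 ≡ 188
m^16 ≡ 188^2 = 35344 ≡ 729
m^32 ≡ 729^2 = 531441 ≡ 348
m^64 ≡ 348^2 = 121104 ≡ 446
m^128 ≡ 446^2 = 198916 ≡ 127
185 = 128 + 32 + 16 + 8 + 1, so m^185 ≡ 127·348·729·188·199 ≡ 290 (mod 989)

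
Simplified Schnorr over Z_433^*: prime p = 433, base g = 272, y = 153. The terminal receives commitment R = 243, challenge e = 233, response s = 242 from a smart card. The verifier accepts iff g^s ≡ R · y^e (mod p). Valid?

yes

g^s mod p:
272^2 = 73984 ≡ 374
272^4 ≡ 374^2 = 139876 ≡ 17
272^8 ≡ 17^2 = 289
272^16 ≡ 289^2 = 83521 ≡ 385
272^32 ≡ 385^2 = 148225 ≡ 139
272^64 ≡ 139^2 = 19321 ≡ 269
272^128 ≡ 269^2 = 72361 ≡ 50
242 = 128 + 64 + 32 + 16 + 2, so 272^242 ≡ 50·269·139·385·374 ≡ 78 (mod 433)
R · y^e mod p:
153^2 = 23409 ≡ 27
153^4 ≡ 27^2 = 729 ≡ 296
153^8 ≡ 296^2 = 87616 ≡ 150
153^16 ≡ 150^2 = 22500 ≡ 417
153^32 ≡ 417^2 = 173889 ≡ 256
153^64 ≡ 256^2 = 65536 ≡ 153
153^128 ≡ 153^2 = 23409 ≡ 27
233 = 128 + 64 + 32 + 8 + 1, so 153^233 ≡ 27·153·256·150·153 ≡ 150 (mod 433)
243·150 = 36450 ≡ 78 (mod 433)
78 ≡ 78 (mod 433); signature holds.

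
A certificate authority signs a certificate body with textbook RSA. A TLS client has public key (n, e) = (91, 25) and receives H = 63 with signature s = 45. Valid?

s^2 ≡ 45^2 = 2025 ≡ 23
s^4 ≡ 23^2 = 529 ≡ 74
s^8 ≡ 74^2 = 5476 ≡ 16
s^16 ≡ 16^2 = 256 ≡ 74
25 = 16 + 8 + 1, so s^25 ≡ 74·16·45 ≡ 45 (mod 91)
45 ≠ 63, so verification fails.

no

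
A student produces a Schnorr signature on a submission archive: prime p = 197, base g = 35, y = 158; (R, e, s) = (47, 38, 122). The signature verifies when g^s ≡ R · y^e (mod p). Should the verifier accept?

accept

g^s mod p:
35^2 = 1225 ≡ 43
35^4 ≡ 43^2 = 1849 ≡ 76
35^8 ≡ 76^2 = 5776 ≡ 63
35^16 ≡ 63^2 = 3969 ≡ 29
35^32 ≡ 29^2 = 841 ≡ 53
35^64 ≡ 53^2 = 2809 ≡ 51
122 = 64 + 32 + 16 + 8 + 2, so 35^122 ≡ 51·53·29·63·43 ≡ 143 (mod 197)
R · y^e mod p:
158^2 = 24964 ≡ 142
158^4 ≡ 142^2 = 20164 ≡ 70
158^8 ≡ 70^2 = 4900 ≡ 172
158^16 ≡ 172^2 = 29584 ≡ 34
158^32 ≡ 34^2 = 1156 ≡ 171
38 = 32 + 4 + 2, so 158^38 ≡ 171·70·142 ≡ 24 (mod 197)
47·24 = 1128 ≡ 143 (mod 197)
143 ≡ 143 (mod 197); signature holds.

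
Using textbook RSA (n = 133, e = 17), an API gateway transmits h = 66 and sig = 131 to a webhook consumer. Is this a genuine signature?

genuine

sig^2 ≡ 131^2 = 17161 ≡ 4
sig^4 ≡ 4^2 = 16
sig^8 ≡ 16^2 = 256 ≡ 123
sig^16 ≡ 123^2 = 15129 ≡ 100
17 = 16 + 1, so sig^17 ≡ 100·131 ≡ 66 (mod 133)
66 = h, so the signature checks out.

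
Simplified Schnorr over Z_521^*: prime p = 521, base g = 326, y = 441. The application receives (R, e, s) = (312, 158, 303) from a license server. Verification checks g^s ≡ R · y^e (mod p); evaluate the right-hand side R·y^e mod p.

385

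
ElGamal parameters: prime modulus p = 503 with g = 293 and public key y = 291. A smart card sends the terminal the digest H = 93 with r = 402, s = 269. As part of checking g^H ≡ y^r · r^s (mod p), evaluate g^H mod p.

276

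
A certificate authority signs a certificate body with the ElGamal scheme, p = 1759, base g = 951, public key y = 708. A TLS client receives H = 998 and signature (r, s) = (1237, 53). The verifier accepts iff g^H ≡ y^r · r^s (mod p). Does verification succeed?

Left side g^H mod p:
Squares mod 1759: 951^1≡951, 951^2≡275, 951^4≡1747, 951^8≡144, 951^16≡1387, 951^32≡1182, 951^64≡478, 951^128≡1573, 951^256≡1175, 951^512≡1569
998 = 512 + 256 + 128 + 64 + 32 + 4 + 2, so 951^998 ≡ 1569·1175·1573·478·1182·1747·275 ≡ 1637 (mod 1759)
Right side y^r · r^s mod p:
Squares mod 1759: 708^1≡708, 708^2≡1708, 708^4≡842, 708^8≡87, 708^16≡533, 708^32≡890, 708^64≡550, 708^128≡1711, 708^256≡545, 708^512≡1513, 708^1024≡710
1237 = 1024 + 128 + 64 + 16 + 4 + 1, so 708^1237 ≡ 710·1711·550·533·842·708 ≡ 1279 (mod 1759)
Squares mod 1759: 1237^1≡1237, 1237^2≡1598, 1237^4≡1295, 1237^8≡698, 1237^16≡1720, 1237^32≡1521
53 = 32 + 16 + 4 + 1, so 1237^53 ≡ 1521·1720·1295·1237 ≡ 274 (mod 1759)
1279·274 = 350446 ≡ 405 (mod 1759)
1637 ≠ 405, so verification fails.

fails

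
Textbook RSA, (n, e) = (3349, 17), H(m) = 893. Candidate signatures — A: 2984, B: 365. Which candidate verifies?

Candidate A: 2984^2 = 8904256 ≡ 2614; 2984^4 ≡ 2614^2 = 6832996 ≡ 1036; 2984^8 ≡ 1036^2 = 1073296 ≡ 1616; 2984^16 ≡ 1616^2 = 2611456 ≡ 2585; 17 = 16 + 1, so 2984^17 ≡ 2585·2984 ≡ 893 (mod 3349)
  → matches H(m) = 893
Candidate B: 365^2 = 133225 ≡ 2614; 365^4 ≡ 2614^2 = 6832996 ≡ 1036; 365^8 ≡ 1036^2 = 1073296 ≡ 1616; 365^16 ≡ 1616^2 = 2611456 ≡ 2585; 17 = 16 + 1, so 365^17 ≡ 2585·365 ≡ 2456 (mod 3349)

A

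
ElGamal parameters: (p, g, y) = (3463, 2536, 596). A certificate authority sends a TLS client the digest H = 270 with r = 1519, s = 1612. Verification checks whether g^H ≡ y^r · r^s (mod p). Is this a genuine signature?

genuine

Left side g^H mod p:
Squares mod 3463: 2536^1≡2536, 2536^2≡505, 2536^4≡2226, 2536^8≡2986, 2536^16≡2434, 2536^32≡2626, 2536^64≡1043, 2536^128≡467, 2536^256≡3383
270 = 256 + 8 + 4 + 2, so 2536^270 ≡ 3383·2986·2226·505 ≡ 3386 (mod 3463)
Right side y^r · r^s mod p:
Squares mod 3463: 596^1≡596, 596^2≡1990, 596^4≡1891, 596^8≡2065, 596^16≡1272, 596^32≡763, 596^64≡385, 596^128≡2779, 596^256≡351, 596^512≡1996, 596^1024≡1566
1519 = 1024 + 256 + 128 + 64 + 32 + 8 + 4 + 2 + 1, so 596^1519 ≡ 1566·351·2779·385·763·2065·1891·1990·596 ≡ 2119 (mod 3463)
Squares mod 3463: 1519^1≡1519, 1519^2≡1003, 1519^4≡1739, 1519^8≡922, 1519^16≡1649, 1519^32≡746, 1519^64≡2436, 1519^128≡1977, 1519^256≡2265, 1519^512≡1522, 1519^1024≡3200
1612 = 1024 + 512 + 64 + 8 + 4, so 1519^1612 ≡ 3200·1522·2436·922·1739 ≡ 2940 (mod 3463)
2119·2940 = 6229860 ≡ 3386 (mod 3463)
3386 ≡ 3386 (mod 3463), so the signature is genuine.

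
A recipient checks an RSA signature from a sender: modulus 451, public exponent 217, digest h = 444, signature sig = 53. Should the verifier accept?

accept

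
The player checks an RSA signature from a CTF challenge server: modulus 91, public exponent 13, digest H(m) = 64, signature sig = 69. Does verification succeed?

fails

Squares mod 91: sig^1≡69, sig^2≡29, sig^4≡22, sig^8≡29
13 = 8 + 4 + 1, so sig^13 ≡ 29·22·69 ≡ 69 (mod 91)
69 ≠ 64, so verification fails.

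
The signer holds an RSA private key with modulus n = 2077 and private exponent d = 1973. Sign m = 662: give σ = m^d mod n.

880

Squares mod 2077: m^1≡662, m^2≡2074, m^4≡9, m^8≡81, m^16≡330, m^32≡896, m^64≡1094, m^128≡484, m^256≡1632, m^512≡710, m^1024≡1466
1973 = 1024 + 512 + 256 + 128 + 32 + 16 + 4 + 1, so m^1973 ≡ 1466·710·1632·484·896·330·9·662 ≡ 880 (mod 2077)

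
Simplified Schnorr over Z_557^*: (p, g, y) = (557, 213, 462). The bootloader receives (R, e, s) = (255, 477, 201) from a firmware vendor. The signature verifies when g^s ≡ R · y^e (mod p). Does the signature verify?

verifies

g^s mod p:
213^2 = 45369 ≡ 252
213^4 ≡ 252^2 = 63504 ≡ 6
213^8 ≡ 6^2 = 36
213^16 ≡ 36^2 = 1296 ≡ 182
213^32 ≡ 182^2 = 33124 ≡ 261
213^64 ≡ 261^2 = 68121 ≡ 167
213^128 ≡ 167^2 = 27889 ≡ 39
201 = 128 + 64 + 8 + 1, so 213^201 ≡ 39·167·36·213 ≡ 507 (mod 557)
R · y^e mod p:
462^2 = 213444 ≡ 113
462^4 ≡ 113^2 = 12769 ≡ 515
462^8 ≡ 515^2 = 265225 ≡ 93
462^16 ≡ 93^2 = 8649 ≡ 294
462^32 ≡ 294^2 = 86436 ≡ 101
462^64 ≡ 101^2 = 10201 ≡ 175
462^128 ≡ 175^2 = 30625 ≡ 547
462^256 ≡ 547^2 = 299209 ≡ 100
477 = 256 + 128 + 64 + 16 + 8 + 4 + 1, so 462^477 ≡ 100·547·175·294·93·515·462 ≡ 251 (mod 557)
255·251 = 64005 ≡ 507 (mod 557)
507 ≡ 507 (mod 557); signature holds.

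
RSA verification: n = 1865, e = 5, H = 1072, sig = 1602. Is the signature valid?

invalid

Squares mod 1865: sig^1≡1602, sig^2≡164, sig^4≡786
5 = 4 + 1, so sig^5 ≡ 786·1602 ≡ 297 (mod 1865)
The recovered value 297 does not match the digest 1072.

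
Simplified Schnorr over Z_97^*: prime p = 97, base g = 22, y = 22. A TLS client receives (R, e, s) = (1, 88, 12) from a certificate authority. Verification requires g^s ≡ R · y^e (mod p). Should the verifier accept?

accept

g^s mod p:
22^2 = 484 ≡ 96
22^4 ≡ 96^2 = 9216 ≡ 1
22^8 ≡ 1^2 = 1
12 = 8 + 4, so 22^12 ≡ 1·1 ≡ 1 (mod 97)
R · y^e mod p:
22^2 = 484 ≡ 96
22^4 ≡ 96^2 = 9216 ≡ 1
22^8 ≡ 1^2 = 1
22^16 ≡ 1^2 = 1
22^32 ≡ 1^2 = 1
22^64 ≡ 1^2 = 1
88 = 64 + 16 + 8, so 22^88 ≡ 1·1·1 ≡ 1 (mod 97)
1·1 = 1 ≡ 1 (mod 97)
1 ≡ 1 (mod 97); signature holds.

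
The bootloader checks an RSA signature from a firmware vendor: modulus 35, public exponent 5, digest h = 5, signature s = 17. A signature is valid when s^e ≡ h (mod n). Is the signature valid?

invalid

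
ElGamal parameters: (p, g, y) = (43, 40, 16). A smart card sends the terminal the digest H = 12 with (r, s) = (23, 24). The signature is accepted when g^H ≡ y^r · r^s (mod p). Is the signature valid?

Left side g^H mod p:
Squares mod 43: 40^1≡40, 40^2≡9, 40^4≡38, 40^8≡25
12 = 8 + 4, so 40^12 ≡ 25·38 ≡ 4 (mod 43)
Right side y^r · r^s mod p:
Squares mod 43: 16^1≡16, 16^2≡41, 16^4≡4, 16^8≡16, 16^16≡41
23 = 16 + 4 + 2 + 1, so 16^23 ≡ 41·4·41·16 ≡ 41 (mod 43)
Squares mod 43: 23^1≡23, 23^2≡13, 23^4≡40, 23^8≡9, 23^16≡38
24 = 16 + 8, so 23^24 ≡ 38·9 ≡ 41 (mod 43)
41·41 = 1681 ≡ 4 (mod 43)
4 ≡ 4 (mod 43), so the signature is genuine.

valid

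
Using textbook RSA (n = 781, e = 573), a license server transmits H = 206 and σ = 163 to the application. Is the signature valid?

σ^2 ≡ 163^2 = 26569 ≡ 15
σ^4 ≡ 15^2 = 225
σ^8 ≡ 225^2 = 50625 ≡ 641
σ^16 ≡ 641^2 = 410881 ≡ 75
σ^32 ≡ 75^2 = 5625 ≡ 158
σ^64 ≡ 158^2 = 24964 ≡ 753
σ^128 ≡ 753^2 = 567009 ≡ 3
σ^256 ≡ 3^2 = 9
σ^512 ≡ 9^2 = 81
573 = 512 + 32 + 16 + 8 + 4 + 1, so σ^573 ≡ 81·158·75·641·225·163 ≡ 575 (mod 781)
575 ≠ 206, so verification fails.

invalid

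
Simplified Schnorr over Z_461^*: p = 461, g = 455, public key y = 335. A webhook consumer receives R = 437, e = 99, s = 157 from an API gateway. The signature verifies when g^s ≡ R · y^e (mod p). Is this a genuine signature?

g^s mod p:
455^2 = 207025 ≡ 36
455^4 ≡ 36^2 = 1296 ≡ 374
455^8 ≡ 374^2 = 139876 ≡ 193
455^16 ≡ 193^2 = 37249 ≡ 369
455^32 ≡ 369^2 = 136161 ≡ 166
455^64 ≡ 166^2 = 27556 ≡ 357
455^128 ≡ 357^2 = 127449 ≡ 213
157 = 128 + 16 + 8 + 4 + 1, so 455^157 ≡ 213·369·193·374·455 ≡ 54 (mod 461)
R · y^e mod p:
335^2 = 112225 ≡ 202
335^4 ≡ 202^2 = 40804 ≡ 236
335^8 ≡ 236^2 = 55696 ≡ 376
335^16 ≡ 376^2 = 141376 ≡ 310
335^32 ≡ 310^2 = 96100 ≡ 212
335^64 ≡ 212^2 = 44944 ≡ 227
99 = 64 + 32 + 2 + 1, so 335^99 ≡ 227·212·202·335 ≡ 58 (mod 461)
437·58 = 25346 ≡ 452 (mod 461)
54 ≠ 452; the check fails.

forged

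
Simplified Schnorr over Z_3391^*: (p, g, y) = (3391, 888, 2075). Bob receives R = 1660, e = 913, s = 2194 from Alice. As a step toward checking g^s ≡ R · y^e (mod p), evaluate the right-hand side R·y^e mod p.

Squares mod 3391: 2075^1≡2075, 2075^2≡2446, 2075^4≡1192, 2075^8≡35, 2075^16≡1225, 2075^32≡1803, 2075^64≡2231, 2075^128≡2764, 2075^256≡3164, 2075^512≡664
913 = 512 + 256 + 128 + 16 + 1, so 2075^913 ≡ 664·3164·2764·1225·2075 ≡ 1751 (mod 3391)
R · y^e ≡ 1660·1751 = 2906660 ≡ 573 (mod 3391)

573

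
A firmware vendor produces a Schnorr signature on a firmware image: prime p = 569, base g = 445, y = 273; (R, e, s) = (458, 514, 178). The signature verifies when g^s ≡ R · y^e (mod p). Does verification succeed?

passes

g^s mod p:
Squares mod 569: 445^1≡445, 445^2≡13, 445^4≡169, 445^8≡111, 445^16≡372, 445^32≡117, 445^64≡33, 445^128≡520
178 = 128 + 32 + 16 + 2, so 445^178 ≡ 520·117·372·13 ≡ 306 (mod 569)
R · y^e mod p:
Squares mod 569: 273^1≡273, 273^2≡559, 273^4≡100, 273^8≡327, 273^16≡526, 273^32≡142, 273^64≡249, 273^128≡549, 273^256≡400, 273^512≡111
514 = 512 + 2, so 273^514 ≡ 111·559 ≡ 28 (mod 569)
458·28 = 12824 ≡ 306 (mod 569)
306 ≡ 306 (mod 569); signature holds.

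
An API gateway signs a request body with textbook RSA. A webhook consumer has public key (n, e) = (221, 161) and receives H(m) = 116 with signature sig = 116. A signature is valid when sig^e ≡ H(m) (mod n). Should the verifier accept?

sig^2 ≡ 116^2 = 13456 ≡ 196
sig^4 ≡ 196^2 = 38416 ≡ 183
sig^8 ≡ 183^2 = 33489 ≡ 118
sig^16 ≡ 118^2 = 13924 ≡ 1
sig^32 ≡ 1^2 = 1
sig^64 ≡ 1^2 = 1
sig^128 ≡ 1^2 = 1
161 = 128 + 32 + 1, so sig^161 ≡ 1·1·116 ≡ 116 (mod 221)
116 = H(m), so the signature checks out.

accept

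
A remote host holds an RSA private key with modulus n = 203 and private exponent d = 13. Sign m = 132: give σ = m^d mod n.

Squares mod 203: m^1≡132, m^2≡169, m^4≡141, m^8≡190
13 = 8 + 4 + 1, so m^13 ≡ 190·141·132 ≡ 20 (mod 203)

20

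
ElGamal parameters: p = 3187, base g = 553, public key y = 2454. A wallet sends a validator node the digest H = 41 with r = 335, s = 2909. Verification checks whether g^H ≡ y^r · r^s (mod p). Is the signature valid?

Left side g^H mod p:
Squares mod 3187: 553^1≡553, 553^2≡3044, 553^4≡1327, 553^8≡1705, 553^16≡481, 553^32≡1897
41 = 32 + 8 + 1, so 553^41 ≡ 1897·1705·553 ≡ 391 (mod 3187)
Right side y^r · r^s mod p:
Squares mod 3187: 2454^1≡2454, 2454^2≡1873, 2454^4≡2429, 2454^8≡904, 2454^16≡1344, 2454^32≡2494, 2454^64≡2199, 2454^128≡922, 2454^256≡2342
335 = 256 + 64 + 8 + 4 + 2 + 1, so 2454^335 ≡ 2342·2199·904·2429·1873·2454 ≡ 137 (mod 3187)
Squares mod 3187: 335^1≡335, 335^2≡680, 335^4≡285, 335^8≡1550, 335^16≡2689, 335^32≡2605, 335^64≡902, 335^128≡919, 335^256≡6, 335^512≡36, 335^1024≡1296, 335^2048≡67
2909 = 2048 + 512 + 256 + 64 + 16 + 8 + 4 + 1, so 335^2909 ≡ 67·36·6·902·2689·1550·285·335 ≡ 724 (mod 3187)
137·724 = 99188 ≡ 391 (mod 3187)
391 ≡ 391 (mod 3187), so the signature is genuine.

valid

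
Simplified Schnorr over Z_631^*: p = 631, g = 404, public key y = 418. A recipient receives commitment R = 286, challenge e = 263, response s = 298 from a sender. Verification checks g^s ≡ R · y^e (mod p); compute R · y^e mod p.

31

418^2 = 174724 ≡ 568
418^4 ≡ 568^2 = 322624 ≡ 183
418^8 ≡ 183^2 = 33489 ≡ 46
418^16 ≡ 46^2 = 2116 ≡ 223
418^32 ≡ 223^2 = 49729 ≡ 511
418^64 ≡ 511^2 = 261121 ≡ 518
418^128 ≡ 518^2 = 268324 ≡ 149
418^256 ≡ 149^2 = 22201 ≡ 116
263 = 256 + 4 + 2 + 1, so 418^263 ≡ 116·183·568·418 ≡ 523 (mod 631)
R · y^e ≡ 286·523 = 149578 ≡ 31 (mod 631)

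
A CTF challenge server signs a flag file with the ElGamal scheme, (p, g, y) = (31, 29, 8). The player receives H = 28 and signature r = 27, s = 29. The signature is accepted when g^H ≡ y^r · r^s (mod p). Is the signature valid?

Left side g^H mod p:
29^28 mod 31 = 8
Right side y^r · r^s mod p:
8^27 mod 31 = 2
27^29 mod 31 = 23
2·23 = 46 ≡ 15 (mod 31)
8 ≠ 15, so verification fails.

invalid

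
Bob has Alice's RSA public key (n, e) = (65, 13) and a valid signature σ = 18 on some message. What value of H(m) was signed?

18

Squares mod 65: σ^1≡18, σ^2≡64, σ^4≡1, σ^8≡1
13 = 8 + 4 + 1, so σ^13 ≡ 1·1·18 ≡ 18 (mod 65)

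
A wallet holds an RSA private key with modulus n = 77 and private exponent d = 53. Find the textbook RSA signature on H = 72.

18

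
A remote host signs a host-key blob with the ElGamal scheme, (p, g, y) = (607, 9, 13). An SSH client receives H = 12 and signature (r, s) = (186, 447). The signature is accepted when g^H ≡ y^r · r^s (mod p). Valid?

no

Left side g^H mod p:
9^12 mod 607 = 308
Right side y^r · r^s mod p:
13^186 mod 607 = 208
186^447 mod 607 = 167
208·167 = 34736 ≡ 137 (mod 607)
308 ≠ 137, so verification fails.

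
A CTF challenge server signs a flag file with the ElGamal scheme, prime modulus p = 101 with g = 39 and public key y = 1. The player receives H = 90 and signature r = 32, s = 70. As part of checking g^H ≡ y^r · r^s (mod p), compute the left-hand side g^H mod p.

100

39^2 = 1521 ≡ 6
39^4 ≡ 6^2 = 36
39^8 ≡ 36^2 = 1296 ≡ 84
39^16 ≡ 84^2 = 7056 ≡ 87
39^32 ≡ 87^2 = 7569 ≡ 95
39^64 ≡ 95^2 = 9025 ≡ 36
90 = 64 + 16 + 8 + 2, so 39^90 ≡ 36·87·84·6 ≡ 100 (mod 101)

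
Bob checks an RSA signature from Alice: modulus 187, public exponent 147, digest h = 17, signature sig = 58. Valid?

sig^147 mod 187 = 20
20 ≠ 17, so verification fails.

no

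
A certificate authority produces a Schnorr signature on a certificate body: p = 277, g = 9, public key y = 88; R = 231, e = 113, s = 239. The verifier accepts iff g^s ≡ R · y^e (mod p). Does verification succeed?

fails

g^s mod p:
9^239 mod 277 = 57
R · y^e mod p:
88^113 mod 277 = 79
231·79 = 18249 ≡ 244 (mod 277)
57 ≠ 244; the check fails.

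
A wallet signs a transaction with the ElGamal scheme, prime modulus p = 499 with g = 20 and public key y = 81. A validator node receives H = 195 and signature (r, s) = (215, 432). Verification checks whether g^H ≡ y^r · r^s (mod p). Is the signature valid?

Left side g^H mod p:
20^195 mod 499 = 447
Right side y^r · r^s mod p:
81^215 mod 499 = 296
215^432 mod 499 = 74
296·74 = 21904 ≡ 447 (mod 499)
447 ≡ 447 (mod 499), so the signature is genuine.

valid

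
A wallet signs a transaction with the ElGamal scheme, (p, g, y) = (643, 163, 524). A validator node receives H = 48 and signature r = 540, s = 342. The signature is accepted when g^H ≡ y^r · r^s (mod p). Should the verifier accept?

reject

Left side g^H mod p:
163^2 = 26569 ≡ 206
163^4 ≡ 206^2 = 42436 ≡ 641
163^8 ≡ 641^2 = 410881 ≡ 4
163^16 ≡ 4^2 = 16
163^32 ≡ 16^2 = 256
48 = 32 + 16, so 163^48 ≡ 256·16 ≡ 238 (mod 643)
Right side y^r · r^s mod p:
524^2 = 274576 ≡ 15
524^4 ≡ 15^2 = 225
524^8 ≡ 225^2 = 50625 ≡ 471
524^16 ≡ 471^2 = 221841 ≡ 6
524^32 ≡ 6^2 = 36
524^64 ≡ 36^2 = 1296 ≡ 10
524^128 ≡ 10^2 = 100
524^256 ≡ 100^2 = 10000 ≡ 355
524^512 ≡ 355^2 = 126025 ≡ 640
540 = 512 + 16 + 8 + 4, so 524^540 ≡ 640·6·471·225 ≡ 231 (mod 643)
540^2 = 291600 ≡ 321
540^4 ≡ 321^2 = 103041 ≡ 161
540^8 ≡ 161^2 = 25921 ≡ 201
540^16 ≡ 201^2 = 40401 ≡ 535
540^32 ≡ 535^2 = 286225 ≡ 90
540^64 ≡ 90^2 = 8100 ≡ 384
540^128 ≡ 384^2 = 147456 ≡ 209
540^256 ≡ 209^2 = 43681 ≡ 600
342 = 256 + 64 + 16 + 4 + 2, so 540^342 ≡ 600·384·535·161·321 ≡ 209 (mod 643)
231·209 = 48279 ≡ 54 (mod 643)
238 ≠ 54, so verification fails.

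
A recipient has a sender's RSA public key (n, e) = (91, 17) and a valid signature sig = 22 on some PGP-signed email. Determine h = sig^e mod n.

sig^2 ≡ 22^2 = 484 ≡ 29
sig^4 ≡ 29^2 = 841 ≡ 22
sig^8 ≡ 22^2 = 484 ≡ 29
sig^16 ≡ 29^2 = 841 ≡ 22
17 = 16 + 1, so sig^17 ≡ 22·22 ≡ 29 (mod 91)

29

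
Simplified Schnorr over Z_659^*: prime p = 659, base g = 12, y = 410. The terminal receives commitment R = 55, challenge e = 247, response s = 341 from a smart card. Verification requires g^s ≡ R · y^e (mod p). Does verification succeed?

passes

g^s mod p:
12^2 = 144
12^4 ≡ 144^2 = 20736 ≡ 307
12^8 ≡ 307^2 = 94249 ≡ 12
12^16 ≡ 12^2 = 144
12^32 ≡ 144^2 = 20736 ≡ 307
12^64 ≡ 307^2 = 94249 ≡ 12
12^128 ≡ 12^2 = 144
12^256 ≡ 144^2 = 20736 ≡ 307
341 = 256 + 64 + 16 + 4 + 1, so 12^341 ≡ 307·12·144·307·12 ≡ 389 (mod 659)
R · y^e mod p:
410^2 = 168100 ≡ 55
410^4 ≡ 55^2 = 3025 ≡ 389
410^8 ≡ 389^2 = 151321 ≡ 410
410^16 ≡ 410^2 = 168100 ≡ 55
410^32 ≡ 55^2 = 3025 ≡ 389
410^64 ≡ 389^2 = 151321 ≡ 410
410^128 ≡ 410^2 = 168100 ≡ 55
247 = 128 + 64 + 32 + 16 + 4 + 2 + 1, so 410^247 ≡ 55·410·389·55·389·55·410 ≡ 55 (mod 659)
55·55 = 3025 ≡ 389 (mod 659)
389 ≡ 389 (mod 659); signature holds.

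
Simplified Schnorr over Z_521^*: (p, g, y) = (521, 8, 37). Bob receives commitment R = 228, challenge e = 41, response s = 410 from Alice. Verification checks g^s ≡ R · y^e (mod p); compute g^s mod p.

8^2 = 64
8^4 ≡ 64^2 = 4096 ≡ 449
8^8 ≡ 449^2 = 201601 ≡ 495
8^16 ≡ 495^2 = 245025 ≡ 155
8^32 ≡ 155^2 = 24025 ≡ 59
8^64 ≡ 59^2 = 3481 ≡ 355
8^128 ≡ 355^2 = 126025 ≡ 464
8^256 ≡ 464^2 = 215296 ≡ 123
410 = 256 + 128 + 16 + 8 + 2, so 8^410 ≡ 123·464·155·495·64 ≡ 219 (mod 521)

219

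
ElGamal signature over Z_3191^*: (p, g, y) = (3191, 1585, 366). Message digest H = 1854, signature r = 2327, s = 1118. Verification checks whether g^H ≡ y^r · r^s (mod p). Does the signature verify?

verifies

Left side g^H mod p:
1585^2 = 2512225 ≡ 908
1585^4 ≡ 908^2 = 824464 ≡ 1186
1585^8 ≡ 1186^2 = 1406596 ≡ 2556
1585^16 ≡ 2556^2 = 6533136 ≡ 1159
1585^32 ≡ 1159^2 = 1343281 ≡ 3061
1585^64 ≡ 3061^2 = 9369721 ≡ 945
1585^128 ≡ 945^2 = 893025 ≡ 2736
1585^256 ≡ 2736^2 = 7485696 ≡ 2801
1585^512 ≡ 2801^2 = 7845601 ≡ 2123
1585^1024 ≡ 2123^2 = 4507129 ≡ 1437
1854 = 1024 + 512 + 256 + 32 + 16 + 8 + 4 + 2, so 1585^1854 ≡ 1437·2123·2801·3061·1159·2556·1186·908 ≡ 2446 (mod 3191)
Right side y^r · r^s mod p:
366^2 = 133956 ≡ 3125
366^4 ≡ 3125^2 = 9765625 ≡ 1165
366^8 ≡ 1165^2 = 1357225 ≡ 1050
366^16 ≡ 1050^2 = 1102500 ≡ 1605
366^32 ≡ 1605^2 = 2576025 ≡ 888
366^64 ≡ 888^2 = 788544 ≡ 367
366^128 ≡ 367^2 = 134689 ≡ 667
366^256 ≡ 667^2 = 444889 ≡ 1340
366^512 ≡ 1340^2 = 1795600 ≡ 2258
366^1024 ≡ 2258^2 = 5098564 ≡ 2537
366^2048 ≡ 2537^2 = 6436369 ≡ 122
2327 = 2048 + 256 + 16 + 4 + 2 + 1, so 366^2327 ≡ 122·1340·1605·1165·3125·366 ≡ 864 (mod 3191)
2327^2 = 5414929 ≡ 2993
2327^4 ≡ 2993^2 = 8958049 ≡ 912
2327^8 ≡ 912^2 = 831744 ≡ 2084
2327^16 ≡ 2084^2 = 4343056 ≡ 105
2327^32 ≡ 105^2 = 11025 ≡ 1452
2327^64 ≡ 1452^2 = 2108304 ≡ 2244
2327^128 ≡ 2244^2 = 5035536 ≡ 138
2327^256 ≡ 138^2 = 19044 ≡ 3089
2327^512 ≡ 3089^2 = 9541921 ≡ 831
2327^1024 ≡ 831^2 = 690561 ≡ 1305
1118 = 1024 + 64 + 16 + 8 + 4 + 2, so 2327^1118 ≡ 1305·2244·105·2084·912·2993 ≡ 350 (mod 3191)
864·350 = 302400 ≡ 2446 (mod 3191)
2446 ≡ 2446 (mod 3191), so the signature is genuine.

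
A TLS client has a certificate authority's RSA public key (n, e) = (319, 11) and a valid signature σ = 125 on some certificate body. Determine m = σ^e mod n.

312

σ^2 ≡ 125^2 = 15625 ≡ 313
σ^4 ≡ 313^2 = 97969 ≡ 36
σ^8 ≡ 36^2 = 1296 ≡ 20
11 = 8 + 2 + 1, so σ^11 ≡ 20·313·125 ≡ 312 (mod 319)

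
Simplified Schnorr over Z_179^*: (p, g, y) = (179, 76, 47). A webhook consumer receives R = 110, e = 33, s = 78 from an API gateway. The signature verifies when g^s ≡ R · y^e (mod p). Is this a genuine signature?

g^s mod p:
76^2 = 5776 ≡ 48
76^4 ≡ 48^2 = 2304 ≡ 156
76^8 ≡ 156^2 = 24336 ≡ 171
76^16 ≡ 171^2 = 29241 ≡ 64
76^32 ≡ 64^2 = 4096 ≡ 158
76^64 ≡ 158^2 = 24964 ≡ 83
78 = 64 + 8 + 4 + 2, so 76^78 ≡ 83·171·156·48 ≡ 51 (mod 179)
R · y^e mod p:
47^2 = 2209 ≡ 61
47^4 ≡ 61^2 = 3721 ≡ 141
47^8 ≡ 141^2 = 19881 ≡ 12
47^16 ≡ 12^2 = 144
47^32 ≡ 144^2 = 20736 ≡ 151
33 = 32 + 1, so 47^33 ≡ 151·47 ≡ 116 (mod 179)
110·116 = 12760 ≡ 51 (mod 179)
51 ≡ 51 (mod 179); signature holds.

genuine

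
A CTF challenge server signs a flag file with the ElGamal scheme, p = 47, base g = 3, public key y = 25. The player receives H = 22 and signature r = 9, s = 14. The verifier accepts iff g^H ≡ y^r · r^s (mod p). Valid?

yes

Left side g^H mod p:
Squares mod 47: 3^1≡3, 3^2≡9, 3^4≡34, 3^8≡28, 3^16≡32
22 = 16 + 4 + 2, so 3^22 ≡ 32·34·9 ≡ 16 (mod 47)
Right side y^r · r^s mod p:
Squares mod 47: 25^1≡25, 25^2≡14, 25^4≡8, 25^8≡17
9 = 8 + 1, so 25^9 ≡ 17·25 ≡ 2 (mod 47)
Squares mod 47: 9^1≡9, 9^2≡34, 9^4≡28, 9^8≡32
14 = 8 + 4 + 2, so 9^14 ≡ 32·28·34 ≡ 8 (mod 47)
2·8 = 16 ≡ 16 (mod 47)
16 ≡ 16 (mod 47), so the signature is genuine.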